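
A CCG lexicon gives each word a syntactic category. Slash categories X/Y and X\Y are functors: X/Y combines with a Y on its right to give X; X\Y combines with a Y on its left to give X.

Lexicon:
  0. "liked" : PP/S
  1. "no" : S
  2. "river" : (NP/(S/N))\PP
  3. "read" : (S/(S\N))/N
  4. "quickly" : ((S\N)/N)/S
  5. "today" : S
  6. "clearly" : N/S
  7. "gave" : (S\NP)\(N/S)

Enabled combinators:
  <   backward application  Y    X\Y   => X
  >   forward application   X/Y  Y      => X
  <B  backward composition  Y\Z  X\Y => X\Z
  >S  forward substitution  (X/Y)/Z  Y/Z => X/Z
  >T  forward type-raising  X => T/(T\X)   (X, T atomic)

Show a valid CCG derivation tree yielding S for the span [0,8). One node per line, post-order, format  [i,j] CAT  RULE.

[0,1] PP/S  lex  "liked"
[1,2] S  lex  "no"
[0,2] PP  >  k=1
[2,3] (NP/(S/N))\PP  lex  "river"
[0,3] NP/(S/N)  <  k=2
[3,4] (S/(S\N))/N  lex  "read"
[4,5] ((S\N)/N)/S  lex  "quickly"
[5,6] S  lex  "today"
[4,6] (S\N)/N  >  k=5
[3,6] S/N  >S  k=4
[0,6] NP  >  k=3
[6,7] N/S  lex  "clearly"
[7,8] (S\NP)\(N/S)  lex  "gave"
[6,8] S\NP  <  k=7
[0,8] S  <  k=6

[0,8] S   <
  [0,6] NP   >
    [0,3] NP/(S/N)   <
      [0,2] PP   >
        [0,1] "liked" : PP/S
        [1,2] "no" : S
      [2,3] "river" : (NP/(S/N))\PP
    [3,6] S/N   >S
      [3,4] "read" : (S/(S\N))/N
      [4,6] (S\N)/N   >
        [4,5] "quickly" : ((S\N)/N)/S
        [5,6] "today" : S
  [6,8] S\NP   <
    [6,7] "clearly" : N/S
    [7,8] "gave" : (S\NP)\(N/S)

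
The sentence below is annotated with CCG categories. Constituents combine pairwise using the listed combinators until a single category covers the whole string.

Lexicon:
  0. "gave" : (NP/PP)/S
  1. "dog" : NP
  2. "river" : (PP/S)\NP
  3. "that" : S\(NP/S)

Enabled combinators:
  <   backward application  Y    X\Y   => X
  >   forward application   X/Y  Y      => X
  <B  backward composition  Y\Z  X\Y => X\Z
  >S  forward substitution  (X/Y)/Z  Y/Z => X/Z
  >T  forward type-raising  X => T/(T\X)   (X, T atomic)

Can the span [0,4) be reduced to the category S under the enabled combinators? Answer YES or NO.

[0,4] S   <
  [0,3] NP/S   >S
    [0,1] "gave" : (NP/PP)/S
    [1,3] PP/S   <
      [1,2] "dog" : NP
      [2,3] "river" : (PP/S)\NP
  [3,4] "that" : S\(NP/S)

YES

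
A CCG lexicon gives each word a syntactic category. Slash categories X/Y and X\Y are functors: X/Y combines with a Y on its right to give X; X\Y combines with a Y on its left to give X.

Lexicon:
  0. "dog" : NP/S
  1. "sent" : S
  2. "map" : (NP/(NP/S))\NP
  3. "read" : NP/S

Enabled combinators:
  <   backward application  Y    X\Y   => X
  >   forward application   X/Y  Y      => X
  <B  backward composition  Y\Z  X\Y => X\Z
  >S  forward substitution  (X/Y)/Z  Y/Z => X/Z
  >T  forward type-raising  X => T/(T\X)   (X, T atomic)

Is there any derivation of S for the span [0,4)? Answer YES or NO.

NO

NP/S S (NP/(NP/S))\NP NP/S
CKY chart[0,4] = {N/(N\NP), NP, NP/(NP\NP), PP/(PP\NP), S/(S\NP)}; S ∉ chart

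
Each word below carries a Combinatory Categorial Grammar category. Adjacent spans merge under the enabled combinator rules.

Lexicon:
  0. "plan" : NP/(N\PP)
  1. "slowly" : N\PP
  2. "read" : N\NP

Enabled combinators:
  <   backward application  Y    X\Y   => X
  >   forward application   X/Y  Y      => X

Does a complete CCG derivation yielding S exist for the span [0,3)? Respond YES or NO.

NP/(N\PP) N\PP N\NP
CKY chart[0,3] = {N}; S ∉ chart

NO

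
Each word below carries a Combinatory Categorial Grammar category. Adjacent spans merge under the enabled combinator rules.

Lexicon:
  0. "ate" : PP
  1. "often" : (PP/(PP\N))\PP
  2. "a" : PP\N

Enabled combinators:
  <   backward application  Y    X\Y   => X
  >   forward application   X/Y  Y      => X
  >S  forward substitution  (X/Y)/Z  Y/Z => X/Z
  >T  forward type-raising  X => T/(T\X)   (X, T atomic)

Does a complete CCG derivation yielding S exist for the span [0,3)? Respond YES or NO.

PP (PP/(PP\N))\PP PP\N
CKY chart[0,3] = {N/(N\PP), NP/(NP\PP), PP, PP/(PP\PP), S/(S\PP)}; S ∉ chart

NO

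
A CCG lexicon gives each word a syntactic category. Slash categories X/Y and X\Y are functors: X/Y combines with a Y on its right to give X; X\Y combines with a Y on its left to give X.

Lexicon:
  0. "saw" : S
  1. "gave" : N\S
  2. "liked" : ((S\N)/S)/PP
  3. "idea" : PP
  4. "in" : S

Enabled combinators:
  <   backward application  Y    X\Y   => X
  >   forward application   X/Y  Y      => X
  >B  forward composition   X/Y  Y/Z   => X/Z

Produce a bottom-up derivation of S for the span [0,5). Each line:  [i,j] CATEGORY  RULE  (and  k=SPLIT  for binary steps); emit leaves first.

[0,5] S   <
  [0,2] N   <
    [0,1] "saw" : S
    [1,2] "gave" : N\S
  [2,5] S\N   >
    [2,4] (S\N)/S   >
      [2,3] "liked" : ((S\N)/S)/PP
      [3,4] "idea" : PP
    [4,5] "in" : S

[0,1] S  lex  "saw"
[1,2] N\S  lex  "gave"
[0,2] N  <  k=1
[2,3] ((S\N)/S)/PP  lex  "liked"
[3,4] PP  lex  "idea"
[2,4] (S\N)/S  >  k=3
[4,5] S  lex  "in"
[2,5] S\N  >  k=4
[0,5] S  <  k=2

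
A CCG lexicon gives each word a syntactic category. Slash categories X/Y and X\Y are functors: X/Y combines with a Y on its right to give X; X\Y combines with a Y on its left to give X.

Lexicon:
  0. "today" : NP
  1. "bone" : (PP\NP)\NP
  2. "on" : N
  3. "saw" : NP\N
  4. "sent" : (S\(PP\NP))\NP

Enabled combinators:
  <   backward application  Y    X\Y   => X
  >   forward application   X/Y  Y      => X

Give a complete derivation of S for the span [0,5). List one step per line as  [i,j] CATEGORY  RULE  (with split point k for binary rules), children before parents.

[0,5] S   <
  [0,2] PP\NP   <
    [0,1] "today" : NP
    [1,2] "bone" : (PP\NP)\NP
  [2,5] S\(PP\NP)   <
    [2,4] NP   <
      [2,3] "on" : N
      [3,4] "saw" : NP\N
    [4,5] "sent" : (S\(PP\NP))\NP

[0,1] NP  lex  "today"
[1,2] (PP\NP)\NP  lex  "bone"
[0,2] PP\NP  <  k=1
[2,3] N  lex  "on"
[3,4] NP\N  lex  "saw"
[2,4] NP  <  k=3
[4,5] (S\(PP\NP))\NP  lex  "sent"
[2,5] S\(PP\NP)  <  k=4
[0,5] S  <  k=2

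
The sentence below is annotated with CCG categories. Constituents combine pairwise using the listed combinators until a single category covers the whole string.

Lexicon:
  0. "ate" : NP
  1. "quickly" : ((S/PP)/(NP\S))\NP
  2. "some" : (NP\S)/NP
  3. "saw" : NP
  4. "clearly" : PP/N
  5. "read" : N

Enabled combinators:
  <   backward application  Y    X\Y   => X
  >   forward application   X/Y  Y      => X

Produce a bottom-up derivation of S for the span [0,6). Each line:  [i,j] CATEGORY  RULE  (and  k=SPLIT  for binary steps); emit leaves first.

[0,1] NP  lex  "ate"
[1,2] ((S/PP)/(NP\S))\NP  lex  "quickly"
[0,2] (S/PP)/(NP\S)  <  k=1
[2,3] (NP\S)/NP  lex  "some"
[3,4] NP  lex  "saw"
[2,4] NP\S  >  k=3
[0,4] S/PP  >  k=2
[4,5] PP/N  lex  "clearly"
[5,6] N  lex  "read"
[4,6] PP  >  k=5
[0,6] S  >  k=4

[0,6] S   >
  [0,4] S/PP   >
    [0,2] (S/PP)/(NP\S)   <
      [0,1] "ate" : NP
      [1,2] "quickly" : ((S/PP)/(NP\S))\NP
    [2,4] NP\S   >
      [2,3] "some" : (NP\S)/NP
      [3,4] "saw" : NP
  [4,6] PP   >
    [4,5] "clearly" : PP/N
    [5,6] "read" : N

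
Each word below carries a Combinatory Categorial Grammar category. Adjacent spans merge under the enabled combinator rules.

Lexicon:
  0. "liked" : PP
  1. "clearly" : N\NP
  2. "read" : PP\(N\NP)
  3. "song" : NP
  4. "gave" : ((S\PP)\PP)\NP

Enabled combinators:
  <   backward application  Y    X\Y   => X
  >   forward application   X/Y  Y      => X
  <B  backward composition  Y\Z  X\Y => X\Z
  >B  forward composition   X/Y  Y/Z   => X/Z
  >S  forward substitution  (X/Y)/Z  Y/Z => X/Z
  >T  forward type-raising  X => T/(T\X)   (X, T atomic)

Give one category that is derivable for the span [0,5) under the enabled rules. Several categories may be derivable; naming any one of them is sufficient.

S

[0,5] S   <
  [0,1] "liked" : PP
  [1,5] S\PP   <
    [1,3] PP   <
      [1,2] "clearly" : N\NP
      [2,3] "read" : PP\(N\NP)
    [3,5] (S\PP)\PP   <
      [3,4] "song" : NP
      [4,5] "gave" : ((S\PP)\PP)\NP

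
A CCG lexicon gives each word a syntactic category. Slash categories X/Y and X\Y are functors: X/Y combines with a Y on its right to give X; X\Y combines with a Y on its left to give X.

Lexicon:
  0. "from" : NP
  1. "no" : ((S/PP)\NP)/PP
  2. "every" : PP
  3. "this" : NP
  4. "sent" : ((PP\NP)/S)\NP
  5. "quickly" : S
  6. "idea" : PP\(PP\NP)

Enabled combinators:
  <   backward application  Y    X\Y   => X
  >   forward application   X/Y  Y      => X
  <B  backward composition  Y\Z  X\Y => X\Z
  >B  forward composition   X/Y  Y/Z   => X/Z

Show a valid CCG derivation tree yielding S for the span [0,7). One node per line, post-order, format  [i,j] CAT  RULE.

[0,7] S   >
  [0,3] S/PP   <
    [0,1] "from" : NP
    [1,3] (S/PP)\NP   >
      [1,2] "no" : ((S/PP)\NP)/PP
      [2,3] "every" : PP
  [3,7] PP   <
    [3,6] PP\NP   >
      [3,5] (PP\NP)/S   <
        [3,4] "this" : NP
        [4,5] "sent" : ((PP\NP)/S)\NP
      [5,6] "quickly" : S
    [6,7] "idea" : PP\(PP\NP)

[0,1] NP  lex  "from"
[1,2] ((S/PP)\NP)/PP  lex  "no"
[2,3] PP  lex  "every"
[1,3] (S/PP)\NP  >  k=2
[0,3] S/PP  <  k=1
[3,4] NP  lex  "this"
[4,5] ((PP\NP)/S)\NP  lex  "sent"
[3,5] (PP\NP)/S  <  k=4
[5,6] S  lex  "quickly"
[3,6] PP\NP  >  k=5
[6,7] PP\(PP\NP)  lex  "idea"
[3,7] PP  <  k=6
[0,7] S  >  k=3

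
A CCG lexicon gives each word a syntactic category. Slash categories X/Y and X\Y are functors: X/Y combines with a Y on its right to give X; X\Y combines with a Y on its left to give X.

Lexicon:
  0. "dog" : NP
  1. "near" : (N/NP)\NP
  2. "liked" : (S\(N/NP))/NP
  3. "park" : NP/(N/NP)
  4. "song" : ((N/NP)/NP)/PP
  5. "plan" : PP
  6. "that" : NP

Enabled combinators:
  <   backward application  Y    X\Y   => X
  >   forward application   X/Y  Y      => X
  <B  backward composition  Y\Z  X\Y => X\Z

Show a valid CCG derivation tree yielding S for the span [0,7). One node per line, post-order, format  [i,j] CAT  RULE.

[0,7] S   <
  [0,2] N/NP   <
    [0,1] "dog" : NP
    [1,2] "near" : (N/NP)\NP
  [2,7] S\(N/NP)   >
    [2,3] "liked" : (S\(N/NP))/NP
    [3,7] NP   >
      [3,4] "park" : NP/(N/NP)
      [4,7] N/NP   >
        [4,6] (N/NP)/NP   >
          [4,5] "song" : ((N/NP)/NP)/PP
          [5,6] "plan" : PP
        [6,7] "that" : NP

[0,1] NP  lex  "dog"
[1,2] (N/NP)\NP  lex  "near"
[0,2] N/NP  <  k=1
[2,3] (S\(N/NP))/NP  lex  "liked"
[3,4] NP/(N/NP)  lex  "park"
[4,5] ((N/NP)/NP)/PP  lex  "song"
[5,6] PP  lex  "plan"
[4,6] (N/NP)/NP  >  k=5
[6,7] NP  lex  "that"
[4,7] N/NP  >  k=6
[3,7] NP  >  k=4
[2,7] S\(N/NP)  >  k=3
[0,7] S  <  k=2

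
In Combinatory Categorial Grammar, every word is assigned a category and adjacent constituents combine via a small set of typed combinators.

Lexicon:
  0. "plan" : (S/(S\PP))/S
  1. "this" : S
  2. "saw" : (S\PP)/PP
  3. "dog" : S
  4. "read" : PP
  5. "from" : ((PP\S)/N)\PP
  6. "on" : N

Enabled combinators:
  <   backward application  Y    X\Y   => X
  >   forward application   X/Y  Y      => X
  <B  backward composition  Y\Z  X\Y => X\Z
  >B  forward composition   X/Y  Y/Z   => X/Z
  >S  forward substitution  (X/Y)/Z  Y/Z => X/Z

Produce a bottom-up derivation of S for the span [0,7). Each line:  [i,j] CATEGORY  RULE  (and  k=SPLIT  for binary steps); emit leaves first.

[0,1] (S/(S\PP))/S  lex  "plan"
[1,2] S  lex  "this"
[0,2] S/(S\PP)  >  k=1
[2,3] (S\PP)/PP  lex  "saw"
[0,3] S/PP  >B  k=2
[3,4] S  lex  "dog"
[4,5] PP  lex  "read"
[5,6] ((PP\S)/N)\PP  lex  "from"
[4,6] (PP\S)/N  <  k=5
[6,7] N  lex  "on"
[4,7] PP\S  >  k=6
[3,7] PP  <  k=4
[0,7] S  >  k=3

[0,7] S   >
  [0,3] S/PP   >B
    [0,2] S/(S\PP)   >
      [0,1] "plan" : (S/(S\PP))/S
      [1,2] "this" : S
    [2,3] "saw" : (S\PP)/PP
  [3,7] PP   <
    [3,4] "dog" : S
    [4,7] PP\S   >
      [4,6] (PP\S)/N   <
        [4,5] "read" : PP
        [5,6] "from" : ((PP\S)/N)\PP
      [6,7] "on" : N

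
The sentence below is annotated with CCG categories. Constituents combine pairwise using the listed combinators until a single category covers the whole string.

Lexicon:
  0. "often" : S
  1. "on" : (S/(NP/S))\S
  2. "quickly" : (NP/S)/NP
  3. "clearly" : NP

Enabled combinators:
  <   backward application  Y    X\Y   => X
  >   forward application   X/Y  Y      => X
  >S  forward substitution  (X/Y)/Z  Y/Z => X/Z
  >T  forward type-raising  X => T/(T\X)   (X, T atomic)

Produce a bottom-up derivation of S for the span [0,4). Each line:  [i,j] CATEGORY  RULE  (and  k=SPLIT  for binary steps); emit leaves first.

[0,1] S  lex  "often"
[1,2] (S/(NP/S))\S  lex  "on"
[0,2] S/(NP/S)  <  k=1
[2,3] (NP/S)/NP  lex  "quickly"
[3,4] NP  lex  "clearly"
[2,4] NP/S  >  k=3
[0,4] S  >  k=2

[0,4] S   >
  [0,2] S/(NP/S)   <
    [0,1] "often" : S
    [1,2] "on" : (S/(NP/S))\S
  [2,4] NP/S   >
    [2,3] "quickly" : (NP/S)/NP
    [3,4] "clearly" : NP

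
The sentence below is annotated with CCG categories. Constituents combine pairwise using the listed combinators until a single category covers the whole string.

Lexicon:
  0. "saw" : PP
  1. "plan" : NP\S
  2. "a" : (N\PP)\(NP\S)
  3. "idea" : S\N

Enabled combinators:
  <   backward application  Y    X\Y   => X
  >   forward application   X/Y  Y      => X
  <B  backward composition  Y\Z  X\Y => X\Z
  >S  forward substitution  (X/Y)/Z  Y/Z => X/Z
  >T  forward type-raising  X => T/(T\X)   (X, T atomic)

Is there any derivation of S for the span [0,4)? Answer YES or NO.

[0,4] S   >
  [0,1] S/(S\PP)   >T
    [0,1] "saw" : PP
  [1,4] S\PP   <B
    [1,3] N\PP   <
      [1,2] "plan" : NP\S
      [2,3] "a" : (N\PP)\(NP\S)
    [3,4] "idea" : S\N

YES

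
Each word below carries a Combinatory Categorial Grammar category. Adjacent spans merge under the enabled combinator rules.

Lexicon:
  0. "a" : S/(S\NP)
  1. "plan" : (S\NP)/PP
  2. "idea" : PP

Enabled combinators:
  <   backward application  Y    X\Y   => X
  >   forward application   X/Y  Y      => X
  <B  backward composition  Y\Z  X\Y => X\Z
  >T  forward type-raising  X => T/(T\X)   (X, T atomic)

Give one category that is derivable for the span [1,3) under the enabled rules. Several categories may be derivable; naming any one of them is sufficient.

S\NP

[0,3] S   >
  [0,1] "a" : S/(S\NP)
  [1,3] S\NP   >
    [1,2] "plan" : (S\NP)/PP
    [2,3] "idea" : PP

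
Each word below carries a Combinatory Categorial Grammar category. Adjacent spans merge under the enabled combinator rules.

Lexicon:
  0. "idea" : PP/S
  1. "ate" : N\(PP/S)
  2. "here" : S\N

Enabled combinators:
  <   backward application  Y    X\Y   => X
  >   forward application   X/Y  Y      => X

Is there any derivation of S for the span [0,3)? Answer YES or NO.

[0,3] S   <
  [0,2] N   <
    [0,1] "idea" : PP/S
    [1,2] "ate" : N\(PP/S)
  [2,3] "here" : S\N

YES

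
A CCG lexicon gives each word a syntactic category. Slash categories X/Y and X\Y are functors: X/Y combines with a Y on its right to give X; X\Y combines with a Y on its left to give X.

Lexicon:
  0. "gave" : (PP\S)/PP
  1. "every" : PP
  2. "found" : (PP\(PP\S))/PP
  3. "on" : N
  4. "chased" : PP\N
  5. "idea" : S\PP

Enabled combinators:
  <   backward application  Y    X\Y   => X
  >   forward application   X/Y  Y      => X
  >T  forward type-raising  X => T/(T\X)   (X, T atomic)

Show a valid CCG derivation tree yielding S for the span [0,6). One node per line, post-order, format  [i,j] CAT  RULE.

[0,1] (PP\S)/PP  lex  "gave"
[1,2] PP  lex  "every"
[0,2] PP\S  >  k=1
[2,3] (PP\(PP\S))/PP  lex  "found"
[3,4] N  lex  "on"
[3,4] PP/(PP\N)  >T
[4,5] PP\N  lex  "chased"
[3,5] PP  >  k=4
[2,5] PP\(PP\S)  >  k=3
[0,5] PP  <  k=2
[5,6] S\PP  lex  "idea"
[0,6] S  <  k=5

[0,6] S   <
  [0,5] PP   <
    [0,2] PP\S   >
      [0,1] "gave" : (PP\S)/PP
      [1,2] "every" : PP
    [2,5] PP\(PP\S)   >
      [2,3] "found" : (PP\(PP\S))/PP
      [3,5] PP   >
        [3,4] PP/(PP\N)   >T
          [3,4] "on" : N
        [4,5] "chased" : PP\N
  [5,6] "idea" : S\PP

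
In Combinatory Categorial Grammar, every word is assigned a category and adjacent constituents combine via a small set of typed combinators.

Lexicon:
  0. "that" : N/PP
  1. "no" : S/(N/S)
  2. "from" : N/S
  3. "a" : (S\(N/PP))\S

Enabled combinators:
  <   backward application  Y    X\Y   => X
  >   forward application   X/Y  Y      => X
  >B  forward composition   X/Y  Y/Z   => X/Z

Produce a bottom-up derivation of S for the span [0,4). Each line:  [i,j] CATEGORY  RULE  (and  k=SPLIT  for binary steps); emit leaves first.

[0,4] S   <
  [0,1] "that" : N/PP
  [1,4] S\(N/PP)   <
    [1,3] S   >
      [1,2] "no" : S/(N/S)
      [2,3] "from" : N/S
    [3,4] "a" : (S\(N/PP))\S

[0,1] N/PP  lex  "that"
[1,2] S/(N/S)  lex  "no"
[2,3] N/S  lex  "from"
[1,3] S  >  k=2
[3,4] (S\(N/PP))\S  lex  "a"
[1,4] S\(N/PP)  <  k=3
[0,4] S  <  k=1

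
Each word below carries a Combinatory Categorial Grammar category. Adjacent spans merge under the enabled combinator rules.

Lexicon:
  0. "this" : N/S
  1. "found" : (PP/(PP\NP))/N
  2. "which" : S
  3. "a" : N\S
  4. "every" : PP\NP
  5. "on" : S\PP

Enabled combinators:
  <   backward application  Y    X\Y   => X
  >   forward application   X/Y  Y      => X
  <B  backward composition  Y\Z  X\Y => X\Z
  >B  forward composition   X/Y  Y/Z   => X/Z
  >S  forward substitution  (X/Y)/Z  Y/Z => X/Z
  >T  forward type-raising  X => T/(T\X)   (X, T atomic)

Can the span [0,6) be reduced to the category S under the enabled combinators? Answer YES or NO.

NO

N/S (PP/(PP\NP))/N S N\S PP\NP S\PP
CKY chart[0,6] = {N, N/(N\N), N/(S\S), NP/(NP\N), PP/(PP\N), S/(S\N)}; S ∉ chart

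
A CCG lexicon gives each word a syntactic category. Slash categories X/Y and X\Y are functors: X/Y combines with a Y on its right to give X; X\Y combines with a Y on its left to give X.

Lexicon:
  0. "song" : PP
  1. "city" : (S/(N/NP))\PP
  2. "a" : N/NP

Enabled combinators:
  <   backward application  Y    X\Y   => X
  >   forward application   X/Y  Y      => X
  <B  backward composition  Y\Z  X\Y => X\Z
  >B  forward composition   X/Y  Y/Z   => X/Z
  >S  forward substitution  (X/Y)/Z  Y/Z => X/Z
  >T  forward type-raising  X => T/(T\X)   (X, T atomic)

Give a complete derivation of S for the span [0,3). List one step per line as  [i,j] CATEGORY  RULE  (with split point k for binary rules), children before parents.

[0,1] PP  lex  "song"
[1,2] (S/(N/NP))\PP  lex  "city"
[0,2] S/(N/NP)  <  k=1
[2,3] N/NP  lex  "a"
[0,3] S  >  k=2

[0,3] S   >
  [0,2] S/(N/NP)   <
    [0,1] "song" : PP
    [1,2] "city" : (S/(N/NP))\PP
  [2,3] "a" : N/NP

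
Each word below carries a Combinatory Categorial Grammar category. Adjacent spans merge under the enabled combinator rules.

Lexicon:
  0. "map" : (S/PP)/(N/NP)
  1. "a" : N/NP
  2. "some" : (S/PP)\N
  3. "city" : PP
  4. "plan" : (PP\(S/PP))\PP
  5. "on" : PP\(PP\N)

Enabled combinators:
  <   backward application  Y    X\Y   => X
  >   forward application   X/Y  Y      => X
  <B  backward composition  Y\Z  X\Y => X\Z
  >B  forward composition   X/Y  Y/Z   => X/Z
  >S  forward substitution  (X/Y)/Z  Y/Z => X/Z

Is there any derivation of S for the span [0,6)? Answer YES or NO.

[0,6] S   >
  [0,2] S/PP   >
    [0,1] "map" : (S/PP)/(N/NP)
    [1,2] "a" : N/NP
  [2,6] PP   <
    [2,5] PP\N   <B
      [2,3] "some" : (S/PP)\N
      [3,5] PP\(S/PP)   <
        [3,4] "city" : PP
        [4,5] "plan" : (PP\(S/PP))\PP
    [5,6] "on" : PP\(PP\N)

YES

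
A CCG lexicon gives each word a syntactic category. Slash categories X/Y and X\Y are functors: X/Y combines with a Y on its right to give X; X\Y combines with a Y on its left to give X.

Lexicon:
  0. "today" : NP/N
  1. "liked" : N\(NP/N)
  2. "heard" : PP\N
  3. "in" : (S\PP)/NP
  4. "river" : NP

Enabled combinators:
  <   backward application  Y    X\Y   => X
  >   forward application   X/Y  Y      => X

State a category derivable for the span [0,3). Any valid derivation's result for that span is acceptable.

[0,5] S   <
  [0,3] PP   <
    [0,2] N   <
      [0,1] "today" : NP/N
      [1,2] "liked" : N\(NP/N)
    [2,3] "heard" : PP\N
  [3,5] S\PP   >
    [3,4] "in" : (S\PP)/NP
    [4,5] "river" : NP

PP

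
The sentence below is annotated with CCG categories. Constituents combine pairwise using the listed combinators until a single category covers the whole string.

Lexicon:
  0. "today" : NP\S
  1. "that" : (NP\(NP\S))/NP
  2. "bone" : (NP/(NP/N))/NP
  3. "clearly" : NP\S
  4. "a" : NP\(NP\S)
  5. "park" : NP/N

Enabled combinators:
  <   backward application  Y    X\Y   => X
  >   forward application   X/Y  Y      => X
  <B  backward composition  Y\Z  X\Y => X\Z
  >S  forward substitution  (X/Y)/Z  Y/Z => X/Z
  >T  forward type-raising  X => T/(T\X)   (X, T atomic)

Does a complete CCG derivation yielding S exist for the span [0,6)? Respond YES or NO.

NP\S (NP\(NP\S))/NP (NP/(NP/N))/NP NP\S NP\(NP\S) NP/N
CKY chart[0,6] = {N/(N\NP), NP, NP/(NP\NP), PP/(PP\NP), S/(S\NP)}; S ∉ chart

NO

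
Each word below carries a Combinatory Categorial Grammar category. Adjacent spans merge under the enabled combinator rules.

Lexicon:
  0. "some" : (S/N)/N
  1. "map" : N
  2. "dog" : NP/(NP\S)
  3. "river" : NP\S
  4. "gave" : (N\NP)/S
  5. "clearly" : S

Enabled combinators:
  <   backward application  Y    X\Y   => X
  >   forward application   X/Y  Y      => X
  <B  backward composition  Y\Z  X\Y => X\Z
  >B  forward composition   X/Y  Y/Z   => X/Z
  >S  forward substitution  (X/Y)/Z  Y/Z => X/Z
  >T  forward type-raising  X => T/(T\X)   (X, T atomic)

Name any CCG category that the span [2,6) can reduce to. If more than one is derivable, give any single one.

N

[0,6] S   >
  [0,2] S/N   >
    [0,1] "some" : (S/N)/N
    [1,2] "map" : N
  [2,6] N   <
    [2,4] NP   >
      [2,3] "dog" : NP/(NP\S)
      [3,4] "river" : NP\S
    [4,6] N\NP   >
      [4,5] "gave" : (N\NP)/S
      [5,6] "clearly" : S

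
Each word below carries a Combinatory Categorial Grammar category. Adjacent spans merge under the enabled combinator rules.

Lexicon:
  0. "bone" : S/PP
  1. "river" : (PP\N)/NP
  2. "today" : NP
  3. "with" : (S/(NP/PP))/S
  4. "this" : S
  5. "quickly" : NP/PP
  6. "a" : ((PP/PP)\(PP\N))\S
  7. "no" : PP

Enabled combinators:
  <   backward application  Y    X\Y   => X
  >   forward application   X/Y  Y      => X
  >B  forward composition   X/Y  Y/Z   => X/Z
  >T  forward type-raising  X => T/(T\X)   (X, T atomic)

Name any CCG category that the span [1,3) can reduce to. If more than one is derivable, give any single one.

[0,8] S   >
  [0,7] S/PP   >B
    [0,1] "bone" : S/PP
    [1,7] PP/PP   <
      [1,3] PP\N   >
        [1,2] "river" : (PP\N)/NP
        [2,3] "today" : NP
      [3,7] (PP/PP)\(PP\N)   <
        [3,6] S   >
          [3,5] S/(NP/PP)   >
            [3,4] "with" : (S/(NP/PP))/S
            [4,5] "this" : S
          [5,6] "quickly" : NP/PP
        [6,7] "a" : ((PP/PP)\(PP\N))\S
  [7,8] "no" : PP

PP\N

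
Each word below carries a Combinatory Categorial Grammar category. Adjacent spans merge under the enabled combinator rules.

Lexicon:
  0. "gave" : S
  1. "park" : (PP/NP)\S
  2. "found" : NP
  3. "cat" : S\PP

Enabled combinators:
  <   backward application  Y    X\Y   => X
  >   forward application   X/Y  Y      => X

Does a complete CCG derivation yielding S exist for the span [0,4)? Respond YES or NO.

YES

[0,4] S   <
  [0,3] PP   >
    [0,2] PP/NP   <
      [0,1] "gave" : S
      [1,2] "park" : (PP/NP)\S
    [2,3] "found" : NP
  [3,4] "cat" : S\PP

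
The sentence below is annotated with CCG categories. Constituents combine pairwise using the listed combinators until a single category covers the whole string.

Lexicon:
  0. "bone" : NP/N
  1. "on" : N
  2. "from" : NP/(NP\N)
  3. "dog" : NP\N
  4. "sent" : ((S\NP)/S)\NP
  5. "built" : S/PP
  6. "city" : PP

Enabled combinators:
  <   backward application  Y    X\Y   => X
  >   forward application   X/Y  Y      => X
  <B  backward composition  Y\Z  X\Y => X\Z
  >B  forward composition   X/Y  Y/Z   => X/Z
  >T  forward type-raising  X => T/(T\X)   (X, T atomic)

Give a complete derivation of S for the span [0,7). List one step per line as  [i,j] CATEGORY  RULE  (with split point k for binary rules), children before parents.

[0,7] S   <
  [0,2] NP   >
    [0,1] "bone" : NP/N
    [1,2] "on" : N
  [2,7] S\NP   >
    [2,5] (S\NP)/S   <
      [2,4] NP   >
        [2,3] "from" : NP/(NP\N)
        [3,4] "dog" : NP\N
      [4,5] "sent" : ((S\NP)/S)\NP
    [5,7] S   >
      [5,6] "built" : S/PP
      [6,7] "city" : PP

[0,1] NP/N  lex  "bone"
[1,2] N  lex  "on"
[0,2] NP  >  k=1
[2,3] NP/(NP\N)  lex  "from"
[3,4] NP\N  lex  "dog"
[2,4] NP  >  k=3
[4,5] ((S\NP)/S)\NP  lex  "sent"
[2,5] (S\NP)/S  <  k=4
[5,6] S/PP  lex  "built"
[6,7] PP  lex  "city"
[5,7] S  >  k=6
[2,7] S\NP  >  k=5
[0,7] S  <  k=2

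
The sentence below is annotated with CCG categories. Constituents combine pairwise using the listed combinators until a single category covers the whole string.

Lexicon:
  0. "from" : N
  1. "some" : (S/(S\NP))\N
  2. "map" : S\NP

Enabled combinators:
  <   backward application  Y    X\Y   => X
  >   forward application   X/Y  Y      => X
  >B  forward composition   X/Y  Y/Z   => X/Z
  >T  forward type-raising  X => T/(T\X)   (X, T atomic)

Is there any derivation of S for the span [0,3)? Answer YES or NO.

[0,3] S   >
  [0,2] S/(S\NP)   <
    [0,1] "from" : N
    [1,2] "some" : (S/(S\NP))\N
  [2,3] "map" : S\NP

YES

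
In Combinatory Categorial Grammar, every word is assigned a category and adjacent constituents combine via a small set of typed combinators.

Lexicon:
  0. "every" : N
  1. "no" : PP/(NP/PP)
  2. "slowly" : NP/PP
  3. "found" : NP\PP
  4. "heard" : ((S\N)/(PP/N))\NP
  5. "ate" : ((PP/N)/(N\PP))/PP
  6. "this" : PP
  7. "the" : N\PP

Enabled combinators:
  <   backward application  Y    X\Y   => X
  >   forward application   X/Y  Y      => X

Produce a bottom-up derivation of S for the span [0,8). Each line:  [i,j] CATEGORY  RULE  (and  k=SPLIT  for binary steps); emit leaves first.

[0,1] N  lex  "every"
[1,2] PP/(NP/PP)  lex  "no"
[2,3] NP/PP  lex  "slowly"
[1,3] PP  >  k=2
[3,4] NP\PP  lex  "found"
[1,4] NP  <  k=3
[4,5] ((S\N)/(PP/N))\NP  lex  "heard"
[1,5] (S\N)/(PP/N)  <  k=4
[5,6] ((PP/N)/(N\PP))/PP  lex  "ate"
[6,7] PP  lex  "this"
[5,7] (PP/N)/(N\PP)  >  k=6
[7,8] N\PP  lex  "the"
[5,8] PP/N  >  k=7
[1,8] S\N  >  k=5
[0,8] S  <  k=1

[0,8] S   <
  [0,1] "every" : N
  [1,8] S\N   >
    [1,5] (S\N)/(PP/N)   <
      [1,4] NP   <
        [1,3] PP   >
          [1,2] "no" : PP/(NP/PP)
          [2,3] "slowly" : NP/PP
        [3,4] "found" : NP\PP
      [4,5] "heard" : ((S\N)/(PP/N))\NP
    [5,8] PP/N   >
      [5,7] (PP/N)/(N\PP)   >
        [5,6] "ate" : ((PP/N)/(N\PP))/PP
        [6,7] "this" : PP
      [7,8] "the" : N\PP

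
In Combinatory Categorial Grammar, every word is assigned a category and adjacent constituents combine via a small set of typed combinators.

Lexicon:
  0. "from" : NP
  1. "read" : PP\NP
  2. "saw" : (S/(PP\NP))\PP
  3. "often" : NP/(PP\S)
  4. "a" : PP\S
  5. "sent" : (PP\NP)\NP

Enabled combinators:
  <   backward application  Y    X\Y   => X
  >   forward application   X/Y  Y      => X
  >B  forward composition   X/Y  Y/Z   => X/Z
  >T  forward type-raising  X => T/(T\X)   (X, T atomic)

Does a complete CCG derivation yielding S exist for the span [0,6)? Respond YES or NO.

YES

[0,6] S   >
  [0,3] S/(PP\NP)   <
    [0,2] PP   <
      [0,1] "from" : NP
      [1,2] "read" : PP\NP
    [2,3] "saw" : (S/(PP\NP))\PP
  [3,6] PP\NP   <
    [3,5] NP   >
      [3,4] "often" : NP/(PP\S)
      [4,5] "a" : PP\S
    [5,6] "sent" : (PP\NP)\NP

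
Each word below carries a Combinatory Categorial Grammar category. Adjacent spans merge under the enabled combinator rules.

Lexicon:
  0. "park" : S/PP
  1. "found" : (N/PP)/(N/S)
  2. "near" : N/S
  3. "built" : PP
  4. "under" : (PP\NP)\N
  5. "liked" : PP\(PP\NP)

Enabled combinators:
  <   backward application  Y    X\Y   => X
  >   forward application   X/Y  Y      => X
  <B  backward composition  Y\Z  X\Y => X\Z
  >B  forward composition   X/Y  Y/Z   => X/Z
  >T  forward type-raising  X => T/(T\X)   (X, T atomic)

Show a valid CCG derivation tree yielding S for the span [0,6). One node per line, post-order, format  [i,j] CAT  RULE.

[0,6] S   >
  [0,1] "park" : S/PP
  [1,6] PP   <
    [1,5] PP\NP   <
      [1,4] N   >
        [1,3] N/PP   >
          [1,2] "found" : (N/PP)/(N/S)
          [2,3] "near" : N/S
        [3,4] "built" : PP
      [4,5] "under" : (PP\NP)\N
    [5,6] "liked" : PP\(PP\NP)

[0,1] S/PP  lex  "park"
[1,2] (N/PP)/(N/S)  lex  "found"
[2,3] N/S  lex  "near"
[1,3] N/PP  >  k=2
[3,4] PP  lex  "built"
[1,4] N  >  k=3
[4,5] (PP\NP)\N  lex  "under"
[1,5] PP\NP  <  k=4
[5,6] PP\(PP\NP)  lex  "liked"
[1,6] PP  <  k=5
[0,6] S  >  k=1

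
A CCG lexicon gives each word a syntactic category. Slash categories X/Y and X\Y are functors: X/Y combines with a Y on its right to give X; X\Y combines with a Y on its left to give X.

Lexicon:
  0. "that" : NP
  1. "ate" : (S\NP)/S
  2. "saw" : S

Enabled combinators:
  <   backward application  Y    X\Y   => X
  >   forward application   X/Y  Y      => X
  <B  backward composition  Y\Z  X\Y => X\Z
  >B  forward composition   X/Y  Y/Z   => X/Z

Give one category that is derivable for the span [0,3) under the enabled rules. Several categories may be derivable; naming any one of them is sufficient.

S

[0,3] S   <
  [0,1] "that" : NP
  [1,3] S\NP   >
    [1,2] "ate" : (S\NP)/S
    [2,3] "saw" : S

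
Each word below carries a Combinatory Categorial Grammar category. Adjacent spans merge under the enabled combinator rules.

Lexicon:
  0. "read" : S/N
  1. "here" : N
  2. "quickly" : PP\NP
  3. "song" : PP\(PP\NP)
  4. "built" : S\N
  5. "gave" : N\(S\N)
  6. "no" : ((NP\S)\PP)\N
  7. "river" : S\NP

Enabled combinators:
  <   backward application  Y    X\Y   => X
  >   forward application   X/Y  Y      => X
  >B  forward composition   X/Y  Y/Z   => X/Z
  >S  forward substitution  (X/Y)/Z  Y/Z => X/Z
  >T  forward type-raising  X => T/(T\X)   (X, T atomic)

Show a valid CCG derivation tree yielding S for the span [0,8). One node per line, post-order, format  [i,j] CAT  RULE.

[0,1] S/N  lex  "read"
[1,2] N  lex  "here"
[0,2] S  >  k=1
[2,3] PP\NP  lex  "quickly"
[3,4] PP\(PP\NP)  lex  "song"
[2,4] PP  <  k=3
[4,5] S\N  lex  "built"
[5,6] N\(S\N)  lex  "gave"
[4,6] N  <  k=5
[6,7] ((NP\S)\PP)\N  lex  "no"
[4,7] (NP\S)\PP  <  k=6
[2,7] NP\S  <  k=4
[0,7] NP  <  k=2
[7,8] S\NP  lex  "river"
[0,8] S  <  k=7

[0,8] S   <
  [0,7] NP   <
    [0,2] S   >
      [0,1] "read" : S/N
      [1,2] "here" : N
    [2,7] NP\S   <
      [2,4] PP   <
        [2,3] "quickly" : PP\NP
        [3,4] "song" : PP\(PP\NP)
      [4,7] (NP\S)\PP   <
        [4,6] N   <
          [4,5] "built" : S\N
          [5,6] "gave" : N\(S\N)
        [6,7] "no" : ((NP\S)\PP)\N
  [7,8] "river" : S\NP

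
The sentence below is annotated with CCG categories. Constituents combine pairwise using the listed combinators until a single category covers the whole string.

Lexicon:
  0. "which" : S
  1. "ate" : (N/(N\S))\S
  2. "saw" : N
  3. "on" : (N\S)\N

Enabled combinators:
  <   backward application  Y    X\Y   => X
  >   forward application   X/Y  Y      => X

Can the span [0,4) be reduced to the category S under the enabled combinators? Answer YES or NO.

NO

S (N/(N\S))\S N (N\S)\N
CKY chart[0,4] = {N}; S ∉ chart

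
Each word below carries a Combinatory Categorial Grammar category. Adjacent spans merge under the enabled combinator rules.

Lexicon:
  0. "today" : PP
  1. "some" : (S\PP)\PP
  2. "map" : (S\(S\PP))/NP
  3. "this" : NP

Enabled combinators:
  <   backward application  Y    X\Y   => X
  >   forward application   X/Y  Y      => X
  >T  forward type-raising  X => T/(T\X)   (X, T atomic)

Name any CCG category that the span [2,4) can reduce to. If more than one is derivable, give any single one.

[0,4] S   <
  [0,2] S\PP   <
    [0,1] "today" : PP
    [1,2] "some" : (S\PP)\PP
  [2,4] S\(S\PP)   >
    [2,3] "map" : (S\(S\PP))/NP
    [3,4] "this" : NP

S\(S\PP)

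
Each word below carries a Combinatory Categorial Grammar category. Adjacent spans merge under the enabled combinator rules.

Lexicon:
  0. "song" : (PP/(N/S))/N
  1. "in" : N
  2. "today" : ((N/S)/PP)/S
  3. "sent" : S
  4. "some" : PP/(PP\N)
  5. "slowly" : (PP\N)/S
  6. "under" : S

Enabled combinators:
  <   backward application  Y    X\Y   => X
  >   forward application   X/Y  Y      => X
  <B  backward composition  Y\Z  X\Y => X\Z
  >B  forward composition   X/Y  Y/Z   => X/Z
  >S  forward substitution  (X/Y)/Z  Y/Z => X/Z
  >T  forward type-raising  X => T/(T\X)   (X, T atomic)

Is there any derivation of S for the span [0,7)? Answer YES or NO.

(PP/(N/S))/N N ((N/S)/PP)/S S PP/(PP\N) (PP\N)/S S
CKY chart[0,7] = {N/(N\PP), NP/(NP\PP), PP, PP/(PP\PP), PP/(S\S), S/(S\PP)}; S ∉ chart

NO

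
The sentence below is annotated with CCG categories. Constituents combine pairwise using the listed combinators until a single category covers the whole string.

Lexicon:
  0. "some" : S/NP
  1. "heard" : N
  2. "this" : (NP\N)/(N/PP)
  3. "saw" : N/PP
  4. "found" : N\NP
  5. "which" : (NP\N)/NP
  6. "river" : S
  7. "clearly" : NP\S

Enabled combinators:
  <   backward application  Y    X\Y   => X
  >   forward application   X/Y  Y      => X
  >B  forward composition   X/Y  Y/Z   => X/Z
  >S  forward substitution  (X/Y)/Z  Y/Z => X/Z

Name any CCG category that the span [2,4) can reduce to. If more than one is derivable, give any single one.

NP\N

[0,8] S   >
  [0,1] "some" : S/NP
  [1,8] NP   <
    [1,5] N   <
      [1,4] NP   <
        [1,2] "heard" : N
        [2,4] NP\N   >
          [2,3] "this" : (NP\N)/(N/PP)
          [3,4] "saw" : N/PP
      [4,5] "found" : N\NP
    [5,8] NP\N   >
      [5,6] "which" : (NP\N)/NP
      [6,8] NP   <
        [6,7] "river" : S
        [7,8] "clearly" : NP\S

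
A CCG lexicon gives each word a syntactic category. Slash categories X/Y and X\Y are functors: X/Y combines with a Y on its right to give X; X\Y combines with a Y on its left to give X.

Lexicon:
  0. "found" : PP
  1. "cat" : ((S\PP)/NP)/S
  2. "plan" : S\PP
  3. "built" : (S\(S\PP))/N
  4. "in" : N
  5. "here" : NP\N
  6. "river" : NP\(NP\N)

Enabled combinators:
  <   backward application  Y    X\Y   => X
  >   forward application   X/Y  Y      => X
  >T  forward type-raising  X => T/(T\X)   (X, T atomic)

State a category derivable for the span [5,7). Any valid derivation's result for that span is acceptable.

NP

[0,7] S   >
  [0,1] S/(S\PP)   >T
    [0,1] "found" : PP
  [1,7] S\PP   >
    [1,5] (S\PP)/NP   >
      [1,2] "cat" : ((S\PP)/NP)/S
      [2,5] S   <
        [2,3] "plan" : S\PP
        [3,5] S\(S\PP)   >
          [3,4] "built" : (S\(S\PP))/N
          [4,5] "in" : N
    [5,7] NP   <
      [5,6] "here" : NP\N
      [6,7] "river" : NP\(NP\N)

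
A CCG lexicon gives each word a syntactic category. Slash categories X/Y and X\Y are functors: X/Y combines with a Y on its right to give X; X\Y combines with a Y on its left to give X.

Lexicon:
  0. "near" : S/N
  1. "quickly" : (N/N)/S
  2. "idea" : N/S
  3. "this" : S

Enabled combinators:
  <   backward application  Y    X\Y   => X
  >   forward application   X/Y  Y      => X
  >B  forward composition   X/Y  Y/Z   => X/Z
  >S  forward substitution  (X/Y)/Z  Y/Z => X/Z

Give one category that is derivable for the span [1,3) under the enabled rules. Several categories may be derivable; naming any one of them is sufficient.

[0,4] S   >
  [0,1] "near" : S/N
  [1,4] N   >
    [1,3] N/S   >S
      [1,2] "quickly" : (N/N)/S
      [2,3] "idea" : N/S
    [3,4] "this" : S

N/S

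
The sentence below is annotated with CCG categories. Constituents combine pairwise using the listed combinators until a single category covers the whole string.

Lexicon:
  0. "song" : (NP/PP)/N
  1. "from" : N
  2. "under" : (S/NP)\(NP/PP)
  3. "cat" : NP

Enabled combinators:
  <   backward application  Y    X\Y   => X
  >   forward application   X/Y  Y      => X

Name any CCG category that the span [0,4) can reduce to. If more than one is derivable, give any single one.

S

[0,4] S   >
  [0,3] S/NP   <
    [0,2] NP/PP   >
      [0,1] "song" : (NP/PP)/N
      [1,2] "from" : N
    [2,3] "under" : (S/NP)\(NP/PP)
  [3,4] "cat" : NP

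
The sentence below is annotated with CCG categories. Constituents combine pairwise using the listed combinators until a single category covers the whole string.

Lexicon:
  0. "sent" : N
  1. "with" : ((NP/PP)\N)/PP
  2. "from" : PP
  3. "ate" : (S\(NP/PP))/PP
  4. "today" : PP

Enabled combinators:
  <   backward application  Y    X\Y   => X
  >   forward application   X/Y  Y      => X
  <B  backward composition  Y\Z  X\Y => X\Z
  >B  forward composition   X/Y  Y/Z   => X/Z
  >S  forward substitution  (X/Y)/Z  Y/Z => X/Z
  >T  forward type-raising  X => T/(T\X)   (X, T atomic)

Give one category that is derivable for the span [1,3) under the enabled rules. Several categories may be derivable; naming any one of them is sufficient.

[0,5] S   >
  [0,1] S/(S\N)   >T
    [0,1] "sent" : N
  [1,5] S\N   <B
    [1,3] (NP/PP)\N   >
      [1,2] "with" : ((NP/PP)\N)/PP
      [2,3] "from" : PP
    [3,5] S\(NP/PP)   >
      [3,4] "ate" : (S\(NP/PP))/PP
      [4,5] "today" : PP

(NP/PP)\N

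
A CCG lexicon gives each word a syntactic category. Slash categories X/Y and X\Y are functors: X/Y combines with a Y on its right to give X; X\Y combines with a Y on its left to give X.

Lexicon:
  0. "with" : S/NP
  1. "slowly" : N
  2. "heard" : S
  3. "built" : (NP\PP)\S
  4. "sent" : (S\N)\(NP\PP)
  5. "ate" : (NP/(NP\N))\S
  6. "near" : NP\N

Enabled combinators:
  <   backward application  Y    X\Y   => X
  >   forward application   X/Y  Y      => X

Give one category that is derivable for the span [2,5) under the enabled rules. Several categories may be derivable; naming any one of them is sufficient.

[0,7] S   >
  [0,1] "with" : S/NP
  [1,7] NP   >
    [1,6] NP/(NP\N)   <
      [1,5] S   <
        [1,2] "slowly" : N
        [2,5] S\N   <
          [2,4] NP\PP   <
            [2,3] "heard" : S
            [3,4] "built" : (NP\PP)\S
          [4,5] "sent" : (S\N)\(NP\PP)
      [5,6] "ate" : (NP/(NP\N))\S
    [6,7] "near" : NP\N

S\N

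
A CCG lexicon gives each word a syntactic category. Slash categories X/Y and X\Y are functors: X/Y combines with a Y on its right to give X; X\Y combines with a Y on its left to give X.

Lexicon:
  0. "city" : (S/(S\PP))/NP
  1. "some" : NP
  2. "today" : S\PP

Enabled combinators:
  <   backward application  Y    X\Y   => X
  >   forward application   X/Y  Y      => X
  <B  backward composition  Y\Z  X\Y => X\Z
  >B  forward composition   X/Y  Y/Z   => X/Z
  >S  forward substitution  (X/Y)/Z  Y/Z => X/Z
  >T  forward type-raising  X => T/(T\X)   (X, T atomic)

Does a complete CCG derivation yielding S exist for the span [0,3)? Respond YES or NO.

YES

[0,3] S   >
  [0,2] S/(S\PP)   >
    [0,1] "city" : (S/(S\PP))/NP
    [1,2] "some" : NP
  [2,3] "today" : S\PP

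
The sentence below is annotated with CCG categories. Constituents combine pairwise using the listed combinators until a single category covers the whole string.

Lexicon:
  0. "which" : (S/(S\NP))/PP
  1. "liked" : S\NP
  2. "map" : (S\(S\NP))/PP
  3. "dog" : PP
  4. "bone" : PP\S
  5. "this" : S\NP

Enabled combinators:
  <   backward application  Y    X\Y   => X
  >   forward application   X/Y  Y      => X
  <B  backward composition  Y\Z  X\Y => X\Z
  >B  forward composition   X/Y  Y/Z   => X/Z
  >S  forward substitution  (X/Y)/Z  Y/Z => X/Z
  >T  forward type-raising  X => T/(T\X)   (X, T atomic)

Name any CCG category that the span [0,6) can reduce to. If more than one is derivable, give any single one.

[0,6] S   >
  [0,5] S/(S\NP)   >
    [0,1] "which" : (S/(S\NP))/PP
    [1,5] PP   <
      [1,4] S   <
        [1,2] "liked" : S\NP
        [2,4] S\(S\NP)   >
          [2,3] "map" : (S\(S\NP))/PP
          [3,4] "dog" : PP
      [4,5] "bone" : PP\S
  [5,6] "this" : S\NP

S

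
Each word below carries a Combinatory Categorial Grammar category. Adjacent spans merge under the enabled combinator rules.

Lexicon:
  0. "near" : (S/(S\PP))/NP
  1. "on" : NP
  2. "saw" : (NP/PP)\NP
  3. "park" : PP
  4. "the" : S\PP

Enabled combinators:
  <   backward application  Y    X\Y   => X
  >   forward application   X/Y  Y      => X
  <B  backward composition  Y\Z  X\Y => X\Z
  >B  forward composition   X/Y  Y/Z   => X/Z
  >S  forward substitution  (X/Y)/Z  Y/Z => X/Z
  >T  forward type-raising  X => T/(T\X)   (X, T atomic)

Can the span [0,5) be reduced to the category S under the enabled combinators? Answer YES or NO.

YES

[0,5] S   >
  [0,4] S/(S\PP)   >
    [0,1] "near" : (S/(S\PP))/NP
    [1,4] NP   >
      [1,3] NP/PP   <
        [1,2] "on" : NP
        [2,3] "saw" : (NP/PP)\NP
      [3,4] "park" : PP
  [4,5] "the" : S\PP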